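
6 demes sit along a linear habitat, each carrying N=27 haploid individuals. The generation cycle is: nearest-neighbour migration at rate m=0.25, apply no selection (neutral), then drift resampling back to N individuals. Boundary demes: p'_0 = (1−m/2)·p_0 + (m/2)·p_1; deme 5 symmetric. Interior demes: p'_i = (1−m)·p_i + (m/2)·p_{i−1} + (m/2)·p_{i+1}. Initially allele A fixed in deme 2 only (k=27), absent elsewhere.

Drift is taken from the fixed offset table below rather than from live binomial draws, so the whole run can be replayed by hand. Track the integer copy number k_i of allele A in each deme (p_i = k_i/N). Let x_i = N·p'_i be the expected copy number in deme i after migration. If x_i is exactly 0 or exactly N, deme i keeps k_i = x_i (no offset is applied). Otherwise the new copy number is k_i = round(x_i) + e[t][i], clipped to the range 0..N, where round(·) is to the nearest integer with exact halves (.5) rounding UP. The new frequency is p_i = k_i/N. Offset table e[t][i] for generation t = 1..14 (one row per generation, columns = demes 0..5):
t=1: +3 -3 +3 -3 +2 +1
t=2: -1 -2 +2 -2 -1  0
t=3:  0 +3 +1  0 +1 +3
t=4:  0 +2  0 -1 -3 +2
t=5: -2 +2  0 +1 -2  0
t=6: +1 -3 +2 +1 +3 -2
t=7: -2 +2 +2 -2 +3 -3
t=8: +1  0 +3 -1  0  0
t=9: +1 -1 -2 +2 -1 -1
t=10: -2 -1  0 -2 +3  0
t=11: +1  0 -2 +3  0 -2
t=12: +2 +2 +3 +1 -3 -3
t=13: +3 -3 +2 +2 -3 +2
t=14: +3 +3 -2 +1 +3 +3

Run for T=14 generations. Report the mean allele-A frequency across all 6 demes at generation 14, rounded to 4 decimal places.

0.3272

t=0: k=[0 0 27 0 0 0]
t=1: x=[0.0000 3.3750 20.2500 3.3750 0.0000 0.0000] k=[0 0 23 0 0 0]
t=2: x=[0.0000 2.8750 17.2500 2.8750 0.0000 0.0000] k=[0 1 19 1 0 0]
t=3: x=[0.1250 3.1250 14.5000 3.1250 0.1250 0.0000] k=[0 6 16 3 1 0]
t=4: x=[0.7500 6.5000 13.1250 4.3750 1.1250 0.1250] k=[1 9 13 3 0 2]
t=5: x=[2.0000 8.5000 11.2500 3.8750 0.6250 1.7500] k=[0 11 11 5 0 2]
t=6: x=[1.3750 9.6250 10.2500 5.1250 0.8750 1.7500] k=[2 7 12 6 4 0]
t=7: x=[2.6250 7.0000 10.6250 6.5000 3.7500 0.5000] k=[1 9 13 5 7 0]
t=8: x=[2.0000 8.5000 11.5000 6.2500 5.8750 0.8750] k=[3 9 15 5 6 1]
t=9: x=[3.7500 9.0000 13.0000 6.3750 5.2500 1.6250] k=[5 8 11 8 4 1]
t=10: x=[5.3750 8.0000 10.2500 7.8750 4.1250 1.3750] k=[3 7 10 6 7 1]
t=11: x=[3.5000 6.8750 9.1250 6.6250 6.1250 1.7500] k=[5 7 7 10 6 0]
t=12: x=[5.2500 6.7500 7.3750 9.1250 5.7500 0.7500] k=[7 9 10 10 3 0]
t=13: x=[7.2500 8.8750 9.8750 9.1250 3.5000 0.3750] k=[10 6 12 11 1 2]
t=14: x=[9.5000 7.2500 11.1250 9.8750 2.3750 1.8750] k=[13 10 9 11 5 5]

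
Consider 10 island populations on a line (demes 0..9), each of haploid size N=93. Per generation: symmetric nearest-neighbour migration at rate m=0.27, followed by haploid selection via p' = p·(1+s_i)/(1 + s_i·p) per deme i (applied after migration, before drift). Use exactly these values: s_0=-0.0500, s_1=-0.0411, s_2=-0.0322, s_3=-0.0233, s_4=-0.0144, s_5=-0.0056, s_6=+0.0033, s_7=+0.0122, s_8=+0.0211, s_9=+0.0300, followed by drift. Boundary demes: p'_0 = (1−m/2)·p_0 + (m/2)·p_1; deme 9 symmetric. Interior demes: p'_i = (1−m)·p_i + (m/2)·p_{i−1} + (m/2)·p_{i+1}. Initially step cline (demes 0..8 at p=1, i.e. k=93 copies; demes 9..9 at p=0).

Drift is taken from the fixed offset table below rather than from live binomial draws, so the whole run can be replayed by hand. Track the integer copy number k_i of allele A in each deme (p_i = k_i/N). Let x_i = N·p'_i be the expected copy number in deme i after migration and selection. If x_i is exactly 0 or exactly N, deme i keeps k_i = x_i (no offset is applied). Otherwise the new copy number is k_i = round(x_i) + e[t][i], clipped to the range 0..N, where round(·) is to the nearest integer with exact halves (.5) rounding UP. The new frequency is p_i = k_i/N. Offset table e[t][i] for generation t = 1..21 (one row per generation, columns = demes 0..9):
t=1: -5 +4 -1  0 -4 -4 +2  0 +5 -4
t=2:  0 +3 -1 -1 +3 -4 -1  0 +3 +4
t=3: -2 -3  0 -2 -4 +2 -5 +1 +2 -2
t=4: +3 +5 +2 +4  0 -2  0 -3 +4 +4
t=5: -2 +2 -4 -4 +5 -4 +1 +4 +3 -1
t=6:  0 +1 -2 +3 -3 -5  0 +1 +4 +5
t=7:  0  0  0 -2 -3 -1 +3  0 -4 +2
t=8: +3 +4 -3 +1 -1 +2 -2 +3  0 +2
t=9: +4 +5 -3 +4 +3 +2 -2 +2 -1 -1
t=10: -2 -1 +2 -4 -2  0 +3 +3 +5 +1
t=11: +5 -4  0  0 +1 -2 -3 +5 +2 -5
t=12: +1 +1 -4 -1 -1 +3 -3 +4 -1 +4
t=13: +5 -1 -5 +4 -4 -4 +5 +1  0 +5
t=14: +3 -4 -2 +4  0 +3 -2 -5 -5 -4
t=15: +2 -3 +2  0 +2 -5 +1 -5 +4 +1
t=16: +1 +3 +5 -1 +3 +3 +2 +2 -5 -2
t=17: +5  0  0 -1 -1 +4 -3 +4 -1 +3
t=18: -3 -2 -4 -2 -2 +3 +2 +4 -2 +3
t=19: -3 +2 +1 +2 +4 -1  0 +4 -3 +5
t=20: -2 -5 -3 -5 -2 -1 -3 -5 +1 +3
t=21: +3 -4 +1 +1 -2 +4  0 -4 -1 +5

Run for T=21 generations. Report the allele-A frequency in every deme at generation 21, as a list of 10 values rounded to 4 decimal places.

[0.9140, 0.8387, 0.8925, 0.9032, 0.9140, 1.0000, 0.9355, 0.8710, 0.8925, 1.0000]

t=0: k=[93 93 93 93 93 93 93 93 93 0]
t=1: x=[93.0000 93.0000 93.0000 93.0000 93.0000 93.0000 93.0000 93.0000 80.6700 12.8795] k=[93 93 93 93 93 93 93 93 86 9]
t=2: x=[93.0000 93.0000 93.0000 93.0000 93.0000 93.0000 93.0000 92.0663 76.8308 19.8526] k=[93 93 93 93 93 93 93 92 80 24]
t=3: x=[93.0000 93.0000 93.0000 93.0000 93.0000 93.0000 92.8654 90.5442 74.3730 32.1792] k=[93 93 93 93 93 93 88 92 76 30]
t=4: x=[93.0000 93.0000 93.0000 93.0000 93.0000 92.3212 89.2269 89.3428 72.2881 36.8657] k=[93 93 93 93 93 90 89 86 76 41]
t=5: x=[93.0000 93.0000 93.0000 93.0000 92.5891 90.2551 88.7434 85.1427 72.9553 46.4122] k=[93 93 93 93 93 86 90 89 76 45]
t=6: x=[93.0000 93.0000 93.0000 93.0000 92.0413 87.4558 89.3366 87.4437 73.8890 49.8693] k=[93 93 93 93 89 82 89 88 78 55]
t=7: x=[93.0000 93.0000 93.0000 92.4472 88.5337 83.8437 87.9358 86.8550 76.5299 58.7470] k=[93 93 93 90 86 83 91 87 73 61]
t=8: x=[93.0000 93.0000 92.5816 89.7928 86.0422 84.4415 89.3914 85.7317 73.5926 63.2215] k=[93 93 90 91 85 86 87 89 74 65]
t=9: x=[93.0000 92.5777 90.4604 89.9870 85.8498 85.9636 87.1531 86.7758 75.1136 66.7752] k=[93 93 87 93 89 88 85 89 74 66]
t=10: x=[93.0000 92.1556 88.4814 91.6183 89.3545 87.7020 85.9664 86.5086 75.2469 67.6290] k=[93 91 90 88 87 88 89 90 80 69]
t=11: x=[92.7158 91.0567 89.7643 88.0251 87.1915 87.9734 89.0126 88.5665 80.0988 70.9855] k=[93 87 90 88 88 86 86 93 82 66]
t=12: x=[92.1478 88.0209 89.2077 88.1630 87.6574 86.2349 86.9636 90.5985 81.5365 68.6944] k=[93 89 85 87 87 89 84 93 81 73]
t=13: x=[92.4318 88.8362 85.5898 86.5907 87.1915 88.0286 85.9116 90.1981 81.7482 74.5216] k=[93 88 81 91 83 84 91 91 82 80]
t=14: x=[92.2897 87.5174 83.0068 88.4695 84.0989 84.7680 90.0644 89.8224 83.1307 80.5913] k=[93 84 81 92 84 88 88 85 78 77]
t=15: x=[91.7219 84.4911 82.5913 89.3533 85.5208 87.4307 87.6117 84.5536 79.0593 77.5202] k=[93 81 85 89 88 82 89 80 83 79]
t=16: x=[91.2963 82.7846 84.7574 88.2192 87.2472 83.7081 86.8589 81.7406 82.2550 79.8767] k=[92 86 90 87 90 87 89 84 77 78]
t=17: x=[91.0967 87.1231 88.9295 87.6933 89.1366 87.6467 88.0704 83.8307 78.3397 78.2358] k=[93 87 89 87 88 92 85 88 77 81]
t=18: x=[92.1478 87.8807 88.3166 87.2797 88.3412 90.5014 86.3703 86.1870 79.2711 80.7772] k=[89 86 84 85 86 93 88 90 77 84]
t=19: x=[88.3747 85.8633 84.1463 84.8259 86.7257 91.3710 88.9578 88.0323 79.9362 83.3145] k=[85 88 85 87 91 90 89 92 77 88]
t=20: x=[85.0395 86.9572 85.4511 87.1419 90.2871 89.9837 89.5510 89.6098 80.7341 86.6911] k=[83 82 82 82 88 89 87 85 82 90]
t=21: x=[82.3924 81.7258 81.6786 82.5941 87.2472 88.5714 87.0185 84.9546 83.6619 89.0338] k=[85 78 83 84 85 93 87 81 83 93]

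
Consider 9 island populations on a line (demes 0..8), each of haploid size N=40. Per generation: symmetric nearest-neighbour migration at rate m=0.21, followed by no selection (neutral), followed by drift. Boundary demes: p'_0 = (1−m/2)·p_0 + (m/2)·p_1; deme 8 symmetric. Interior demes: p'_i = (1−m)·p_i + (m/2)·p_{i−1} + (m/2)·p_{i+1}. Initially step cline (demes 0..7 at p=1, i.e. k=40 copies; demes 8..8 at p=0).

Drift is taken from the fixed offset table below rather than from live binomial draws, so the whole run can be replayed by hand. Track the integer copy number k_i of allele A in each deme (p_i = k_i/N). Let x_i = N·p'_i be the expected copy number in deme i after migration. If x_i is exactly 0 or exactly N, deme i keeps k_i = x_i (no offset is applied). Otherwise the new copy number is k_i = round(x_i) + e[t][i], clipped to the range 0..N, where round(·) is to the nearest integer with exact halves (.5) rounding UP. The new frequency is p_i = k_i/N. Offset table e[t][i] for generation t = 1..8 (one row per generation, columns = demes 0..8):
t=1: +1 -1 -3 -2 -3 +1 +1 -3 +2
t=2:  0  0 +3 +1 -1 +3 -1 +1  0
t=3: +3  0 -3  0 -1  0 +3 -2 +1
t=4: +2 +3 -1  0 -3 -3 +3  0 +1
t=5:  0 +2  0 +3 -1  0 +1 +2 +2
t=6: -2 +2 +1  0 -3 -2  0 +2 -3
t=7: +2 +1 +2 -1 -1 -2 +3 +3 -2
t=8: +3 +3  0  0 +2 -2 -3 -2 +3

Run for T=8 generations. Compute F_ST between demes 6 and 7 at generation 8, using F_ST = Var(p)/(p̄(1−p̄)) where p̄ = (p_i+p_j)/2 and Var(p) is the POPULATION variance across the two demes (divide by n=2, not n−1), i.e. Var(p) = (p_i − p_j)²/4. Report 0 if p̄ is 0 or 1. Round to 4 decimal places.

0.0287

t=0: k=[40 40 40 40 40 40 40 40 0]
t=1: x=[40.0000 40.0000 40.0000 40.0000 40.0000 40.0000 40.0000 35.8000 4.2000] k=[40 40 40 40 40 40 40 33 6]
t=2: x=[40.0000 40.0000 40.0000 40.0000 40.0000 40.0000 39.2650 30.9000 8.8350] k=[40 40 40 40 40 40 38 32 9]
t=3: x=[40.0000 40.0000 40.0000 40.0000 40.0000 39.7900 37.5800 30.2150 11.4150] k=[40 40 40 40 40 40 40 28 12]
t=4: x=[40.0000 40.0000 40.0000 40.0000 40.0000 40.0000 38.7400 27.5800 13.6800] k=[40 40 40 40 40 40 40 28 15]
t=5: x=[40.0000 40.0000 40.0000 40.0000 40.0000 40.0000 38.7400 27.8950 16.3650] k=[40 40 40 40 40 40 40 30 18]
t=6: x=[40.0000 40.0000 40.0000 40.0000 40.0000 40.0000 38.9500 29.7900 19.2600] k=[40 40 40 40 40 40 39 32 16]
t=7: x=[40.0000 40.0000 40.0000 40.0000 40.0000 39.8950 38.3700 31.0550 17.6800] k=[40 40 40 40 40 38 40 34 16]
t=8: x=[40.0000 40.0000 40.0000 40.0000 39.7900 38.4200 39.1600 32.7400 17.8900] k=[40 40 40 40 40 36 36 31 21]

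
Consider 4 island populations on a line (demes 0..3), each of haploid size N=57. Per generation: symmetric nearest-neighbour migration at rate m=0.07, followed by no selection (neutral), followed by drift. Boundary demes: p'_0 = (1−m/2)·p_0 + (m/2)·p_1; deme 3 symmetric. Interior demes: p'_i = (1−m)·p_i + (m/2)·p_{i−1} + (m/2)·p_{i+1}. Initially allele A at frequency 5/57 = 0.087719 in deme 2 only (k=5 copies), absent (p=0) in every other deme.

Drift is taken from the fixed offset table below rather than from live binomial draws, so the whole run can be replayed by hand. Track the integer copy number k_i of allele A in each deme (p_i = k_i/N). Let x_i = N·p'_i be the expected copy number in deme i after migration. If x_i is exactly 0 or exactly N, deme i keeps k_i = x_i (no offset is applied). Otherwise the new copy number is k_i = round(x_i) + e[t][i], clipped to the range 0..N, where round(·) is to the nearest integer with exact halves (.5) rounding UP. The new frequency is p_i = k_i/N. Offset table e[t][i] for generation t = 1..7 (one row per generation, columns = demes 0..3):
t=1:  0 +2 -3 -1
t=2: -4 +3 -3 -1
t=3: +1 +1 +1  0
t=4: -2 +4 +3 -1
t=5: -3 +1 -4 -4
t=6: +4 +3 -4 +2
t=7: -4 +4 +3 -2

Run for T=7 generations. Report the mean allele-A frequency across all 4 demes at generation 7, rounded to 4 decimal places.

t=0: k=[0 0 5 0]
t=1: x=[0.0000 0.1750 4.6500 0.1750] k=[0 2 2 0]
t=2: x=[0.0700 1.9300 1.9300 0.0700] k=[0 5 0 0]
t=3: x=[0.1750 4.6500 0.1750 0.0000] k=[1 6 1 0]
t=4: x=[1.1750 5.6500 1.1400 0.0350] k=[0 10 4 0]
t=5: x=[0.3500 9.4400 4.0700 0.1400] k=[0 10 0 0]
t=6: x=[0.3500 9.3000 0.3500 0.0000] k=[4 12 0 0]
t=7: x=[4.2800 11.3000 0.4200 0.0000] k=[0 15 3 0]

0.0789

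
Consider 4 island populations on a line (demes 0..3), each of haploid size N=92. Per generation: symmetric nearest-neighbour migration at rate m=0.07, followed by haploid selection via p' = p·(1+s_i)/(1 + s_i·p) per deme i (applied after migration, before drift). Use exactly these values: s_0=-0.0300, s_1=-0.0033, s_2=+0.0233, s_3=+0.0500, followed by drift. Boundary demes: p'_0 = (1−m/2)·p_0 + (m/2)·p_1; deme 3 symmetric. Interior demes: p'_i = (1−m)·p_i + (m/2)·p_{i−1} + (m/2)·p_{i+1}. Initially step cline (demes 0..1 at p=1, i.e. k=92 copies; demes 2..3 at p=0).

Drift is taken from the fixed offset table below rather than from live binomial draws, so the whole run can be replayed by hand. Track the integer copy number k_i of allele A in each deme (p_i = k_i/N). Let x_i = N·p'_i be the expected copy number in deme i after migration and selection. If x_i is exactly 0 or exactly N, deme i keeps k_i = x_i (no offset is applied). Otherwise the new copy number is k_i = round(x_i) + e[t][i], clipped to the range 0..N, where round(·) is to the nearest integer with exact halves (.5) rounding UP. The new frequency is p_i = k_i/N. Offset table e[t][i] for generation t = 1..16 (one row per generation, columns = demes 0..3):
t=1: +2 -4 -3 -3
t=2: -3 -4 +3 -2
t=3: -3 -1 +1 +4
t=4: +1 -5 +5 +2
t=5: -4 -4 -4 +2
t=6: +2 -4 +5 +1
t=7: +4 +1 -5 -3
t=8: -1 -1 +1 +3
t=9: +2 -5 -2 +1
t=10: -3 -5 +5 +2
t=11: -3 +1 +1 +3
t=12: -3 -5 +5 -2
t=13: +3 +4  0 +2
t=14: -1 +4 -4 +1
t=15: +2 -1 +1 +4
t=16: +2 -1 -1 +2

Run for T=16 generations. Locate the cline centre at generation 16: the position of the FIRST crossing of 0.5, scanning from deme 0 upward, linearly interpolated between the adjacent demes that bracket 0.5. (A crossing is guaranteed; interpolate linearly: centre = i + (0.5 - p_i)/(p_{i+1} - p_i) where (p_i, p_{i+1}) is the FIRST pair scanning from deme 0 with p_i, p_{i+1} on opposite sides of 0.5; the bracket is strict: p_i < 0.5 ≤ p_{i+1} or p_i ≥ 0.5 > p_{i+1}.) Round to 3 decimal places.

t=0: k=[92 92 0 0]
t=1: x=[92.0000 88.7697 3.2923 0.0000] k=[92 85 0 0]
t=2: x=[91.7474 82.2412 3.0420 0.0000] k=[89 78 6 0]
t=3: x=[88.5143 75.8210 8.4858 0.2205] k=[86 75 9 4]
t=4: x=[85.4316 73.0253 11.3624 4.3738] k=[86 68 16 6]
t=5: x=[85.1801 66.7495 17.7983 6.6446] k=[81 63 14 9]
t=6: x=[80.0570 61.8480 15.8397 9.5860] k=[82 58 21 11]
t=7: x=[80.8653 57.4737 22.3322 11.8444] k=[85 58 17 9]
t=8: x=[83.8311 57.4387 18.4930 9.6951] k=[83 56 19 13]
t=9: x=[81.7816 55.5773 20.4490 13.7716] k=[84 51 18 15]
t=10: x=[82.5908 50.9249 19.4003 15.7311] k=[80 46 24 18]
t=11: x=[78.4621 46.3440 24.9769 18.9331] k=[75 47 26 22]
t=12: x=[73.5753 47.1690 27.0326 22.9706] k=[71 42 32 21]
t=13: x=[69.4709 42.5894 32.4471 22.1963] k=[72 47 32 24]
t=14: x=[70.6294 47.2740 32.7290 25.1620] k=[70 51 29 26]
t=15: x=[68.8107 50.8198 30.1298 27.0268] k=[71 50 31 31]
t=16: x=[69.7553 49.9946 32.1450 32.0107] k=[72 49 31 34]

1.167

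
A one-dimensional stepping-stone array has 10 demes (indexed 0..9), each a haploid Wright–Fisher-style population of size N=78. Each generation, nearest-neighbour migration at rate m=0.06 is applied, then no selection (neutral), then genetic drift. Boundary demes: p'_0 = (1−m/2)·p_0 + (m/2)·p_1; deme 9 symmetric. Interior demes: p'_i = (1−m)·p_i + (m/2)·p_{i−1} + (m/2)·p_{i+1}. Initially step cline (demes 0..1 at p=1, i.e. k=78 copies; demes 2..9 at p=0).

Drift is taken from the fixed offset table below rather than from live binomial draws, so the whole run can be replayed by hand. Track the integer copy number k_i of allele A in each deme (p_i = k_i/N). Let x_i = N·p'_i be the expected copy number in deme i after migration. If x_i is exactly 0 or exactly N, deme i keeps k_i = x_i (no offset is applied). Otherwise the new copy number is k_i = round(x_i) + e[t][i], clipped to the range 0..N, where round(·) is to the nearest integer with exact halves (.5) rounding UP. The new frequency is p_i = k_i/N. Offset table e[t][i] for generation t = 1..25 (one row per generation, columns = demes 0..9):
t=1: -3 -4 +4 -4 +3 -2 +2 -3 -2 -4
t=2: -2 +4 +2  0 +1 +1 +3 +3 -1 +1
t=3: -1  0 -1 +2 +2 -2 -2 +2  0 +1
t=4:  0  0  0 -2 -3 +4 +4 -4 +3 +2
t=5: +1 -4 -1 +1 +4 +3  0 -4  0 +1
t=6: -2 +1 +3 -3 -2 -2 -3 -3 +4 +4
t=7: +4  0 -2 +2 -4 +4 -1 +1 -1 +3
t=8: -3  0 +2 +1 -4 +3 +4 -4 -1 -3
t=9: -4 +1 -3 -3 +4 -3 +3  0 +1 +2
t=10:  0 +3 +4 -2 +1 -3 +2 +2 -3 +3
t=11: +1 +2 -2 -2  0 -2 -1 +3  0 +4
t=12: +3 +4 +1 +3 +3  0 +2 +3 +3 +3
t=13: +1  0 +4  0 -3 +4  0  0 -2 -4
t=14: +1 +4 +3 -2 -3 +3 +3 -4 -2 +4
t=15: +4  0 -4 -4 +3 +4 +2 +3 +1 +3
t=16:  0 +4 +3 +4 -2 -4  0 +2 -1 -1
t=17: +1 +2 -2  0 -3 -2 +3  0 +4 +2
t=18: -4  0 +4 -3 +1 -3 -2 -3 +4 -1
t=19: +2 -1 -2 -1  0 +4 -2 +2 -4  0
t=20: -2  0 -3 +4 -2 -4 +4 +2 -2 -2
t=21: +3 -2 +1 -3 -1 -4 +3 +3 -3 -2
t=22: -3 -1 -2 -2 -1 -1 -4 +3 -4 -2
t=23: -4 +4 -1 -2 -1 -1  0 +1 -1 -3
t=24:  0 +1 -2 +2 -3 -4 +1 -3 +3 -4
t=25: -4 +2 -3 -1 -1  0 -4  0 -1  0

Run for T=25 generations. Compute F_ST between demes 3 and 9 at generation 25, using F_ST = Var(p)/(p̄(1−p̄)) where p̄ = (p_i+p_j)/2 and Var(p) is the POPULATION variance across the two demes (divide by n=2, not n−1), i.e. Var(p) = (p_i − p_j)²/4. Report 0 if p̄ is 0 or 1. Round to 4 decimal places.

0.0400

t=0: k=[78 78 0 0 0 0 0 0 0 0]
t=1: x=[78.0000 75.6600 2.3400 0.0000 0.0000 0.0000 0.0000 0.0000 0.0000 0.0000] k=[78 72 6 0 0 0 0 0 0 0]
t=2: x=[77.8200 70.2000 7.8000 0.1800 0.0000 0.0000 0.0000 0.0000 0.0000 0.0000] k=[76 74 10 0 0 0 0 0 0 0]
t=3: x=[75.9400 72.1400 11.6200 0.3000 0.0000 0.0000 0.0000 0.0000 0.0000 0.0000] k=[75 72 11 2 0 0 0 0 0 0]
t=4: x=[74.9100 70.2600 12.5600 2.2100 0.0600 0.0000 0.0000 0.0000 0.0000 0.0000] k=[75 70 13 0 0 0 0 0 0 0]
t=5: x=[74.8500 68.4400 14.3200 0.3900 0.0000 0.0000 0.0000 0.0000 0.0000 0.0000] k=[76 64 13 1 0 0 0 0 0 0]
t=6: x=[75.6400 62.8300 14.1700 1.3300 0.0300 0.0000 0.0000 0.0000 0.0000 0.0000] k=[74 64 17 0 0 0 0 0 0 0]
t=7: x=[73.7000 62.8900 17.9000 0.5100 0.0000 0.0000 0.0000 0.0000 0.0000 0.0000] k=[78 63 16 3 0 0 0 0 0 0]
t=8: x=[77.5500 62.0400 17.0200 3.3000 0.0900 0.0000 0.0000 0.0000 0.0000 0.0000] k=[75 62 19 4 0 0 0 0 0 0]
t=9: x=[74.6100 61.1000 19.8400 4.3300 0.1200 0.0000 0.0000 0.0000 0.0000 0.0000] k=[71 62 17 1 4 0 0 0 0 0]
t=10: x=[70.7300 60.9200 17.8700 1.5700 3.7900 0.1200 0.0000 0.0000 0.0000 0.0000] k=[71 64 22 0 5 0 0 0 0 0]
t=11: x=[70.7900 62.9500 22.6000 0.8100 4.7000 0.1500 0.0000 0.0000 0.0000 0.0000] k=[72 65 21 0 5 0 0 0 0 0]
t=12: x=[71.7900 63.8900 21.6900 0.7800 4.7000 0.1500 0.0000 0.0000 0.0000 0.0000] k=[75 68 23 4 8 0 0 0 0 0]
t=13: x=[74.7900 66.8600 23.7800 4.6900 7.6400 0.2400 0.0000 0.0000 0.0000 0.0000] k=[76 67 28 5 5 4 0 0 0 0]
t=14: x=[75.7300 66.1000 28.4800 5.6900 4.9700 3.9100 0.1200 0.0000 0.0000 0.0000] k=[77 70 31 4 2 7 3 0 0 0]
t=15: x=[76.7900 69.0400 31.3600 4.7500 2.2100 6.7300 3.0300 0.0900 0.0000 0.0000] k=[78 69 27 1 5 11 5 3 0 0]
t=16: x=[77.7300 68.0100 27.4800 1.9000 5.0600 10.6400 5.1200 2.9700 0.0900 0.0000] k=[78 72 30 6 3 7 5 5 0 0]
t=17: x=[77.8200 70.9200 30.5400 6.6300 3.2100 6.8200 5.0600 4.8500 0.1500 0.0000] k=[78 73 29 7 0 5 8 5 4 0]
t=18: x=[77.8500 71.8300 29.6600 7.4500 0.3600 4.9400 7.8200 5.0600 3.9100 0.1200] k=[74 72 34 4 1 2 6 2 8 0]
t=19: x=[73.9400 70.9200 34.2400 4.8100 1.1200 2.0900 5.7600 2.3000 7.5800 0.2400] k=[76 70 32 4 1 6 4 4 4 0]
t=20: x=[75.8200 69.0400 32.3000 4.7500 1.2400 5.7900 4.0600 4.0000 3.8800 0.1200] k=[74 69 29 9 0 2 8 6 2 0]
t=21: x=[73.8500 67.9500 29.6000 9.3300 0.3300 2.1200 7.7600 5.9400 2.0600 0.0600] k=[77 66 31 6 0 0 11 9 0 0]
t=22: x=[76.6700 65.2800 31.3000 6.5700 0.1800 0.3300 10.6100 8.7900 0.2700 0.0000] k=[74 64 29 5 0 0 7 12 0 0]
t=23: x=[73.7000 63.2500 29.3300 5.5700 0.1500 0.2100 6.9400 11.4900 0.3600 0.0000] k=[70 67 28 4 0 0 7 12 0 0]
t=24: x=[69.9100 65.9200 28.4500 4.6000 0.1200 0.2100 6.9400 11.4900 0.3600 0.0000] k=[70 67 26 7 0 0 8 8 3 0]
t=25: x=[69.9100 65.8600 26.6600 7.3600 0.2100 0.2400 7.7600 7.8500 3.0600 0.0900] k=[66 68 24 6 0 0 4 8 2 0]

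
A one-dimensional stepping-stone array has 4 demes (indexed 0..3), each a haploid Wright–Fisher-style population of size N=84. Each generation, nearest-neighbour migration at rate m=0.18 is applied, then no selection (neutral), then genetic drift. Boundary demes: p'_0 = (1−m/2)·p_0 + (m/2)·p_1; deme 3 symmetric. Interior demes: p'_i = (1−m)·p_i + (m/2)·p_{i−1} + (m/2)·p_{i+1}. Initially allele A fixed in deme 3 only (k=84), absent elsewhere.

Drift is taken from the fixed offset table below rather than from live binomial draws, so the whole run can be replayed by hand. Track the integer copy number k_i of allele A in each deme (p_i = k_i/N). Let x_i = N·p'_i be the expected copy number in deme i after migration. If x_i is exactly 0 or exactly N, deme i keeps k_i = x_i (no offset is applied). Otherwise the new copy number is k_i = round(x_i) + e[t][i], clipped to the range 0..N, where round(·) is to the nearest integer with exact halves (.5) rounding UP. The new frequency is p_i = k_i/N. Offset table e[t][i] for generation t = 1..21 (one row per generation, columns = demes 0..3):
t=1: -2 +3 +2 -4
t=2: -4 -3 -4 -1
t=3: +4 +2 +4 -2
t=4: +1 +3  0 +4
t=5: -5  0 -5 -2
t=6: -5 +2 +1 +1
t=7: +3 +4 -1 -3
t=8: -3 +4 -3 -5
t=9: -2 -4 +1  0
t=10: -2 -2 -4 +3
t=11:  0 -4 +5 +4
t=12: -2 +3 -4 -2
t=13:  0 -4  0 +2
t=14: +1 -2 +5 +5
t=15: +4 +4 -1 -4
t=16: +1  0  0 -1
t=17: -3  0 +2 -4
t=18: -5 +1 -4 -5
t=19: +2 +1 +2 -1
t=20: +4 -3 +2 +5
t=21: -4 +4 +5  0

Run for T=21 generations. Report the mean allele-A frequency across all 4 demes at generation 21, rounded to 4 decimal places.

t=0: k=[0 0 0 84]
t=1: x=[0.0000 0.0000 7.5600 76.4400] k=[0 0 10 72]
t=2: x=[0.0000 0.9000 14.6800 66.4200] k=[0 0 11 65]
t=3: x=[0.0000 0.9900 14.8700 60.1400] k=[0 3 19 58]
t=4: x=[0.2700 4.1700 21.0700 54.4900] k=[1 7 21 58]
t=5: x=[1.5400 7.7200 23.0700 54.6700] k=[0 8 18 53]
t=6: x=[0.7200 8.1800 20.2500 49.8500] k=[0 10 21 51]
t=7: x=[0.9000 10.0900 22.7100 48.3000] k=[4 14 22 45]
t=8: x=[4.9000 13.8200 23.3500 42.9300] k=[2 18 20 38]
t=9: x=[3.4400 16.7400 21.4400 36.3800] k=[1 13 22 36]
t=10: x=[2.0800 12.7300 22.4500 34.7400] k=[0 11 18 38]
t=11: x=[0.9900 10.6400 19.1700 36.2000] k=[1 7 24 40]
t=12: x=[1.5400 7.9900 23.9100 38.5600] k=[0 11 20 37]
t=13: x=[0.9900 10.8200 20.7200 35.4700] k=[1 7 21 37]
t=14: x=[1.5400 7.7200 21.1800 35.5600] k=[3 6 26 41]
t=15: x=[3.2700 7.5300 25.5500 39.6500] k=[7 12 25 36]
t=16: x=[7.4500 12.7200 24.8200 35.0100] k=[8 13 25 34]
t=17: x=[8.4500 13.6300 24.7300 33.1900] k=[5 14 27 29]
t=18: x=[5.8100 14.3600 26.0100 28.8200] k=[1 15 22 24]
t=19: x=[2.2600 14.3700 21.5500 23.8200] k=[4 15 24 23]
t=20: x=[4.9900 14.8200 23.1000 23.0900] k=[9 12 25 28]
t=21: x=[9.2700 12.9000 24.1000 27.7300] k=[5 17 29 28]

0.2351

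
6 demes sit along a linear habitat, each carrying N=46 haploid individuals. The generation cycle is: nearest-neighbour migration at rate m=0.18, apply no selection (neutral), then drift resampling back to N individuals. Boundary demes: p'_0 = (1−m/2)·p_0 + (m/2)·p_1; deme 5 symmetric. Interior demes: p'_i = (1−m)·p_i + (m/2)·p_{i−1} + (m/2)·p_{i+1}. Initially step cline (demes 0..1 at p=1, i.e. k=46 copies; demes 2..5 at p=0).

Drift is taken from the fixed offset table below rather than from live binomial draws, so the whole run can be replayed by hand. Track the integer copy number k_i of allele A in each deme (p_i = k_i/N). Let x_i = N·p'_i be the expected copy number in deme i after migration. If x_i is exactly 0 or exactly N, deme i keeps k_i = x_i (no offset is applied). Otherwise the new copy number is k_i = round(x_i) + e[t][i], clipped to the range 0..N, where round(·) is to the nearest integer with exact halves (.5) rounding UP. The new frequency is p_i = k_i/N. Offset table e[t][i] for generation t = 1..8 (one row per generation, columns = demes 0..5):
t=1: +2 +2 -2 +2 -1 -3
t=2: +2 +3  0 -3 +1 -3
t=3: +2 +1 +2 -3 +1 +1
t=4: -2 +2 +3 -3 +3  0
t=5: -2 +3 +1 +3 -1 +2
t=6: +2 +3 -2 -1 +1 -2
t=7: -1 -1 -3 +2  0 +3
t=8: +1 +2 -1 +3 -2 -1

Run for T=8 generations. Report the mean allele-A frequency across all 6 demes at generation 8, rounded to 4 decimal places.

0.4058

t=0: k=[46 46 0 0 0 0]
t=1: x=[46.0000 41.8600 4.1400 0.0000 0.0000 0.0000] k=[46 44 2 0 0 0]
t=2: x=[45.8200 40.4000 5.6000 0.1800 0.0000 0.0000] k=[46 43 6 0 0 0]
t=3: x=[45.7300 39.9400 8.7900 0.5400 0.0000 0.0000] k=[46 41 11 0 0 0]
t=4: x=[45.5500 38.7500 12.7100 0.9900 0.0000 0.0000] k=[44 41 16 0 0 0]
t=5: x=[43.7300 39.0200 16.8100 1.4400 0.0000 0.0000] k=[42 42 18 4 0 0]
t=6: x=[42.0000 39.8400 18.9000 4.9000 0.3600 0.0000] k=[44 43 17 4 1 0]
t=7: x=[43.9100 40.7500 18.1700 4.9000 1.1800 0.0900] k=[43 40 15 7 1 3]
t=8: x=[42.7300 38.0200 16.5300 7.1800 1.7200 2.8200] k=[44 40 16 10 0 2]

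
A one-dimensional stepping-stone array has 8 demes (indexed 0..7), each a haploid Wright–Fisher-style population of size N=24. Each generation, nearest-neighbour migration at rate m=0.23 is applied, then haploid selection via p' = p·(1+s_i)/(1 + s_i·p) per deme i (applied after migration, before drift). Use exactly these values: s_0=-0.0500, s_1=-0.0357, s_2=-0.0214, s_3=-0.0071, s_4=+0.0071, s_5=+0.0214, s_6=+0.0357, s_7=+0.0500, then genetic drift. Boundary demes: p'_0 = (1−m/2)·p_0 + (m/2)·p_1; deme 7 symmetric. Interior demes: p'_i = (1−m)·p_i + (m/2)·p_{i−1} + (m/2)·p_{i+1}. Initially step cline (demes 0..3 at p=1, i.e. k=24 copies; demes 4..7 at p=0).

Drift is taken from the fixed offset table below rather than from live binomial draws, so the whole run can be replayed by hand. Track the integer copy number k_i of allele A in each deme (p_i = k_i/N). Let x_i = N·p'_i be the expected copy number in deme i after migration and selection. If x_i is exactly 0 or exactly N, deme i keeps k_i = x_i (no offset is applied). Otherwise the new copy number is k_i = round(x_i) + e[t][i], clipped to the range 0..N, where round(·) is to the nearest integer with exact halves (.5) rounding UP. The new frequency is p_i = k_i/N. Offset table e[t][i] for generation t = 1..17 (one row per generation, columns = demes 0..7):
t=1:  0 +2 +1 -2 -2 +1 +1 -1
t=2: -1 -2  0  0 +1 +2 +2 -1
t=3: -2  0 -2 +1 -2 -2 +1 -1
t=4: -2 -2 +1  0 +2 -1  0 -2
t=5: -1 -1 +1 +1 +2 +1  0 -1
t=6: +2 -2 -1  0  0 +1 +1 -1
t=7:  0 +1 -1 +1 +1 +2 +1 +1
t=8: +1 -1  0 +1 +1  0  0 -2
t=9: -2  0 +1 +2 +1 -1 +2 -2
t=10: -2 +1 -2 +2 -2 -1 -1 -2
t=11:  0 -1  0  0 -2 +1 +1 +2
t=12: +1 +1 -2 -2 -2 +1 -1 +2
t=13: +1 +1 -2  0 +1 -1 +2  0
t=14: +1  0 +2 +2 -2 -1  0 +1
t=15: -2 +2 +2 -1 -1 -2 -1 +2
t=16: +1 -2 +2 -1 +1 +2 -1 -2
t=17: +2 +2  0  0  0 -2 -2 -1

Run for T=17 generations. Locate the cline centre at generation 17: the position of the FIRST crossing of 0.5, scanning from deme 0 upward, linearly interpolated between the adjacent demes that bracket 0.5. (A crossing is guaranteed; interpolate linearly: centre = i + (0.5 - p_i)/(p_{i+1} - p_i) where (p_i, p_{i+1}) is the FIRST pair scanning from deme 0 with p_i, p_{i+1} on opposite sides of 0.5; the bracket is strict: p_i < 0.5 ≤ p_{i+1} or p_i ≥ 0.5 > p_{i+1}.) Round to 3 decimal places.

3.250

t=0: k=[24 24 24 24 0 0 0 0]
t=1: x=[24.0000 24.0000 24.0000 21.2225 2.7773 0.0000 0.0000 0.0000] k=[24 24 24 19 1 0 0 0]
t=2: x=[24.0000 24.0000 23.4127 17.4712 2.9734 0.1174 0.0000 0.0000] k=[24 24 23 17 4 2 0 0]
t=3: x=[24.0000 23.8808 22.3929 16.1574 5.2941 2.0392 0.2381 0.0000] k=[24 24 20 17 3 0 1 0]
t=4: x=[24.0000 23.5233 20.0440 15.6963 4.2899 0.4697 0.7966 0.1207] k=[24 22 21 16 6 0 1 0]
t=5: x=[23.7580 22.0509 20.4754 15.3857 6.4935 0.8216 0.7966 0.1207] k=[23 21 21 16 8 2 1 0]
t=6: x=[22.7087 21.1397 20.3587 15.6162 8.2683 2.6241 1.0342 0.1207] k=[24 19 19 16 8 4 2 0]
t=7: x=[23.3955 19.4423 18.5646 15.3857 8.4988 4.3043 2.0653 0.2414] k=[23 20 18 16 9 6 3 1]
t=8: x=[22.5884 19.9952 17.9021 15.3857 9.5006 6.0958 3.2113 1.2882] k=[24 19 18 16 11 6 3 0]
t=9: x=[23.3955 19.3247 17.7859 15.6162 11.0422 6.3282 3.0933 0.3620] k=[21 19 19 18 12 5 5 0]
t=10: x=[20.6239 19.0895 18.7974 17.3909 11.9274 5.8987 4.5530 0.6030] k=[19 20 17 19 10 5 4 0]
t=11: x=[18.9124 19.4065 17.4727 17.7020 10.5018 5.5498 3.7650 0.4825] k=[19 18 17 18 9 7 5 2]
t=12: x=[18.6755 17.8349 17.1244 16.8142 9.8461 7.1055 5.0229 2.4503] k=[20 19 15 15 8 8 4 4]
t=13: x=[19.7072 18.5024 15.3406 14.1537 8.8445 7.6499 4.5888 4.1653] k=[21 20 13 14 10 7 7 4]
t=14: x=[20.7433 19.1713 13.7933 13.3828 10.1564 7.4534 6.8250 4.5213] k=[22 19 16 15 8 6 7 6]
t=15: x=[21.5442 18.8546 16.1159 14.2688 8.6140 6.4443 6.9418 6.3400] k=[20 21 18 13 8 4 6 8]
t=16: x=[19.9451 20.4310 17.6697 12.9575 8.1530 4.7704 6.1592 8.0285] k=[21 18 20 12 9 7 5 6]
t=17: x=[20.5046 18.4208 18.7620 12.5323 9.1550 7.1055 5.4922 6.1044] k=[23 20 19 13 9 5 3 5]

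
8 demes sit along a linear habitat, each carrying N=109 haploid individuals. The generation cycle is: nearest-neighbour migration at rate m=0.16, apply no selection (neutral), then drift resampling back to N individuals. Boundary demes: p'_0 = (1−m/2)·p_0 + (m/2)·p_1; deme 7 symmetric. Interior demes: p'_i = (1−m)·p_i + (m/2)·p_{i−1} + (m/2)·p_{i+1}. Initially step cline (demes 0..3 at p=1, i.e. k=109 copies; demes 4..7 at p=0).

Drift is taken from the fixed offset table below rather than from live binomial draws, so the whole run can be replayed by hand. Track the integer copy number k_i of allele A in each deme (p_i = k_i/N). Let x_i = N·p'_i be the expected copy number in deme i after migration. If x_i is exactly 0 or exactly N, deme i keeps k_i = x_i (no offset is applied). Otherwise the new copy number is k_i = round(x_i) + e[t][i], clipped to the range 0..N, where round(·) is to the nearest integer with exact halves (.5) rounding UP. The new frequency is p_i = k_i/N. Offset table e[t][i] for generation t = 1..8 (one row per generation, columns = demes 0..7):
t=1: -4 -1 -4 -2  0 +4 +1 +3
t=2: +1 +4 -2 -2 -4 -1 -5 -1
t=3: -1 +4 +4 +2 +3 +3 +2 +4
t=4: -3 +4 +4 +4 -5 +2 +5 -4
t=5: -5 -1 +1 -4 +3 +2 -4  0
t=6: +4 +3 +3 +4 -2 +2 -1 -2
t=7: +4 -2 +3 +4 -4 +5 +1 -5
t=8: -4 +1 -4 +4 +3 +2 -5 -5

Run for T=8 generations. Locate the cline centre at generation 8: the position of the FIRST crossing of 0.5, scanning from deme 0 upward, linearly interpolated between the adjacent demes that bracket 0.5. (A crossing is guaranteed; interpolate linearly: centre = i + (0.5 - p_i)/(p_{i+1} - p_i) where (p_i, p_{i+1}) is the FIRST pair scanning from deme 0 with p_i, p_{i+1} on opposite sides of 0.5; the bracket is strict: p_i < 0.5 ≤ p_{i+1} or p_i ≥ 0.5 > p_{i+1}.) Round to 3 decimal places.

3.587

t=0: k=[109 109 109 109 0 0 0 0]
t=1: x=[109.0000 109.0000 109.0000 100.2800 8.7200 0.0000 0.0000 0.0000] k=[109 109 109 98 9 0 0 0]
t=2: x=[109.0000 109.0000 108.1200 91.7600 15.4000 0.7200 0.0000 0.0000] k=[109 109 106 90 11 0 0 0]
t=3: x=[109.0000 108.7600 104.9600 84.9600 16.4400 0.8800 0.0000 0.0000] k=[109 109 109 87 19 4 0 0]
t=4: x=[109.0000 109.0000 107.2400 83.3200 23.2400 4.8800 0.3200 0.0000] k=[109 109 109 87 18 7 5 0]
t=5: x=[109.0000 109.0000 107.2400 83.2400 22.6400 7.7200 4.7600 0.4000] k=[109 109 108 79 26 10 1 0]
t=6: x=[109.0000 108.9200 105.7600 77.0800 28.9600 10.5600 1.6400 0.0800] k=[109 109 109 81 27 13 1 0]
t=7: x=[109.0000 109.0000 106.7600 78.9200 30.2000 13.1600 1.8800 0.0800] k=[109 109 109 83 26 18 3 0]
t=8: x=[109.0000 109.0000 106.9200 80.5200 29.9200 17.4400 3.9600 0.2400] k=[109 109 103 85 33 19 0 0]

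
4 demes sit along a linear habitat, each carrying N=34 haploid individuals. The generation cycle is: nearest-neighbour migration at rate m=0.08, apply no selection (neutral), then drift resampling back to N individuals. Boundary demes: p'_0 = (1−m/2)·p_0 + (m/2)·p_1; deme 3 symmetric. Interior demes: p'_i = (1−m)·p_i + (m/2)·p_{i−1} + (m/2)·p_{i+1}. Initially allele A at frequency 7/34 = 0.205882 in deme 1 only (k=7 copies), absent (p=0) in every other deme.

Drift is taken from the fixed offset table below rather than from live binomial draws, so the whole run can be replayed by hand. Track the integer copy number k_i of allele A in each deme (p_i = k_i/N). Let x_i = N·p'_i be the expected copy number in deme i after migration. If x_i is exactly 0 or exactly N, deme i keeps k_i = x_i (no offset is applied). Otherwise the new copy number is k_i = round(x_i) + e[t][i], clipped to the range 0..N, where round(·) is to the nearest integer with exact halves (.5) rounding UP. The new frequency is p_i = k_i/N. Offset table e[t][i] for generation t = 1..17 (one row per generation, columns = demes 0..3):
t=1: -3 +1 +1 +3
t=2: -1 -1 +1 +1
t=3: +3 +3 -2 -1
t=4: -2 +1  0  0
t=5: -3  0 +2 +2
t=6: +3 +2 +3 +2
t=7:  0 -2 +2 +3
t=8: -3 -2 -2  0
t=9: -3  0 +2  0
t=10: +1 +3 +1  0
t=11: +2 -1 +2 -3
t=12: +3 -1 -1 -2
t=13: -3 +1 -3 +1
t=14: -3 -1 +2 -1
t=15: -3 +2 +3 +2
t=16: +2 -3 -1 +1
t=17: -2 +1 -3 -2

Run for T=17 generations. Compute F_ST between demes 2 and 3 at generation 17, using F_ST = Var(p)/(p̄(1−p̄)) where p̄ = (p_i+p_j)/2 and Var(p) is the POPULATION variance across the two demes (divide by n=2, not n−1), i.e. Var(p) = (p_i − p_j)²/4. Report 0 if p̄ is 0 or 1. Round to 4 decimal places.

0.0750

t=0: k=[0 7 0 0]
t=1: x=[0.2800 6.4400 0.2800 0.0000] k=[0 7 1 0]
t=2: x=[0.2800 6.4800 1.2000 0.0400] k=[0 5 2 1]
t=3: x=[0.2000 4.6800 2.0800 1.0400] k=[3 8 0 0]
t=4: x=[3.2000 7.4800 0.3200 0.0000] k=[1 8 0 0]
t=5: x=[1.2800 7.4000 0.3200 0.0000] k=[0 7 2 0]
t=6: x=[0.2800 6.5200 2.1200 0.0800] k=[3 9 5 2]
t=7: x=[3.2400 8.6000 5.0400 2.1200] k=[3 7 7 5]
t=8: x=[3.1600 6.8400 6.9200 5.0800] k=[0 5 5 5]
t=9: x=[0.2000 4.8000 5.0000 5.0000] k=[0 5 7 5]
t=10: x=[0.2000 4.8800 6.8400 5.0800] k=[1 8 8 5]
t=11: x=[1.2800 7.7200 7.8800 5.1200] k=[3 7 10 2]
t=12: x=[3.1600 6.9600 9.5600 2.3200] k=[6 6 9 0]
t=13: x=[6.0000 6.1200 8.5200 0.3600] k=[3 7 6 1]
t=14: x=[3.1600 6.8000 5.8400 1.2000] k=[0 6 8 0]
t=15: x=[0.2400 5.8400 7.6000 0.3200] k=[0 8 11 2]
t=16: x=[0.3200 7.8000 10.5200 2.3600] k=[2 5 10 3]
t=17: x=[2.1200 5.0800 9.5200 3.2800] k=[0 6 7 1]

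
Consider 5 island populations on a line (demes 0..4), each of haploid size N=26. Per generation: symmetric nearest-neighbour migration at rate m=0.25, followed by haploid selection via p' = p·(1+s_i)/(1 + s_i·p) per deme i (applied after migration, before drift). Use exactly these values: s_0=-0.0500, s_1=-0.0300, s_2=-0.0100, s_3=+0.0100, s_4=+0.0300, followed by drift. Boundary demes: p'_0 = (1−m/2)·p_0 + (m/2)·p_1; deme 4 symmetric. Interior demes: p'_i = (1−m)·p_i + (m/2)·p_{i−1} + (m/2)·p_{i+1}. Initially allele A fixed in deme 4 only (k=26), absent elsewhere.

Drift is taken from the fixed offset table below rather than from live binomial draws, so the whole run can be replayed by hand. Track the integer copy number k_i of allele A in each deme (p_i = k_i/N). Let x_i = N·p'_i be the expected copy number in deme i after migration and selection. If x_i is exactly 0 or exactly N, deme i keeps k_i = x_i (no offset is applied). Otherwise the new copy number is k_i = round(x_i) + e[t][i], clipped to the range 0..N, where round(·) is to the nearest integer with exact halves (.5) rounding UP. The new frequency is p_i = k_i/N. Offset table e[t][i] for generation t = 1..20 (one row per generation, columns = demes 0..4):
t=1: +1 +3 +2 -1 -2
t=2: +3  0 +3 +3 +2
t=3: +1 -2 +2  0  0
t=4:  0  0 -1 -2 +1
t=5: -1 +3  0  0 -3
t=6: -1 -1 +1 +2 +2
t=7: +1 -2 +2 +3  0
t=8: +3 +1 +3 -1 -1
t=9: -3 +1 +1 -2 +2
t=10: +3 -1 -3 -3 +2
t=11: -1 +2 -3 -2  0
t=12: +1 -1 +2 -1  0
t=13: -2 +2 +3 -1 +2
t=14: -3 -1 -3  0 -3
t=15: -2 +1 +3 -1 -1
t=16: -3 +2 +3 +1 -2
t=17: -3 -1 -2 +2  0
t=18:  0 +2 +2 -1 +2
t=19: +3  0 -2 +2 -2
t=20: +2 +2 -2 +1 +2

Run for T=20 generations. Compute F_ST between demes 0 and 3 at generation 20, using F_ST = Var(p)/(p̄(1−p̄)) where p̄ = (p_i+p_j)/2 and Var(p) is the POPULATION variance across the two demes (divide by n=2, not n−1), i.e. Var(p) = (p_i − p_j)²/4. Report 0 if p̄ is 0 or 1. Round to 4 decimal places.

0.0261

t=0: k=[0 0 0 0 26]
t=1: x=[0.0000 0.0000 0.0000 3.2784 22.8331] k=[0 0 0 2 21]
t=2: x=[0.0000 0.0000 0.2475 4.1597 18.7802] k=[0 0 3 7 21]
t=3: x=[0.0000 0.3639 3.0975 8.3061 19.3967] k=[0 0 5 8 19]
t=4: x=[0.0000 0.6067 4.7111 9.0586 17.7919] k=[0 1 4 7 19]
t=5: x=[0.1188 1.2143 3.9661 8.1807 17.6682] k=[0 4 4 8 15]
t=6: x=[0.4755 3.4088 4.4627 8.4316 14.3154] k=[0 2 5 10 16]
t=7: x=[0.2376 2.0663 5.2080 10.1866 15.4359] k=[1 0 7 13 15]
t=8: x=[0.8327 0.9711 6.8243 12.5646 14.9383] k=[4 2 10 12 14]
t=9: x=[3.5884 3.1644 9.1902 12.0643 13.9413] k=[1 4 10 10 16]
t=10: x=[1.3097 4.2653 9.1902 10.8128 15.4359] k=[4 3 6 8 17]
t=11: x=[3.7089 3.4088 5.8294 8.9333 16.0571] k=[3 5 3 7 16]
t=12: x=[3.1069 4.3878 3.7179 7.6787 15.0627] k=[4 3 6 7 15]
t=13: x=[3.7089 3.4088 5.7051 7.9297 14.1908] k=[2 5 9 7 16]
t=14: x=[2.2666 5.0008 8.1935 8.4316 15.0627] k=[0 4 5 8 12]
t=15: x=[0.4755 3.5310 5.2080 8.1807 11.6899] k=[0 5 8 7 11]
t=16: x=[0.5945 4.6329 7.4465 7.6787 10.6855] k=[0 7 10 9 9]
t=17: x=[0.8327 6.3526 9.4395 9.1840 9.1747] k=[0 5 7 11 9]
t=18: x=[0.5945 4.5103 7.1976 10.3118 9.4269] k=[1 7 9 9 11]
t=19: x=[1.6681 6.3526 8.6918 9.3094 10.9368] k=[5 6 7 11 9]
t=20: x=[4.9172 5.8606 7.3220 10.3118 9.4269] k=[7 8 5 11 11]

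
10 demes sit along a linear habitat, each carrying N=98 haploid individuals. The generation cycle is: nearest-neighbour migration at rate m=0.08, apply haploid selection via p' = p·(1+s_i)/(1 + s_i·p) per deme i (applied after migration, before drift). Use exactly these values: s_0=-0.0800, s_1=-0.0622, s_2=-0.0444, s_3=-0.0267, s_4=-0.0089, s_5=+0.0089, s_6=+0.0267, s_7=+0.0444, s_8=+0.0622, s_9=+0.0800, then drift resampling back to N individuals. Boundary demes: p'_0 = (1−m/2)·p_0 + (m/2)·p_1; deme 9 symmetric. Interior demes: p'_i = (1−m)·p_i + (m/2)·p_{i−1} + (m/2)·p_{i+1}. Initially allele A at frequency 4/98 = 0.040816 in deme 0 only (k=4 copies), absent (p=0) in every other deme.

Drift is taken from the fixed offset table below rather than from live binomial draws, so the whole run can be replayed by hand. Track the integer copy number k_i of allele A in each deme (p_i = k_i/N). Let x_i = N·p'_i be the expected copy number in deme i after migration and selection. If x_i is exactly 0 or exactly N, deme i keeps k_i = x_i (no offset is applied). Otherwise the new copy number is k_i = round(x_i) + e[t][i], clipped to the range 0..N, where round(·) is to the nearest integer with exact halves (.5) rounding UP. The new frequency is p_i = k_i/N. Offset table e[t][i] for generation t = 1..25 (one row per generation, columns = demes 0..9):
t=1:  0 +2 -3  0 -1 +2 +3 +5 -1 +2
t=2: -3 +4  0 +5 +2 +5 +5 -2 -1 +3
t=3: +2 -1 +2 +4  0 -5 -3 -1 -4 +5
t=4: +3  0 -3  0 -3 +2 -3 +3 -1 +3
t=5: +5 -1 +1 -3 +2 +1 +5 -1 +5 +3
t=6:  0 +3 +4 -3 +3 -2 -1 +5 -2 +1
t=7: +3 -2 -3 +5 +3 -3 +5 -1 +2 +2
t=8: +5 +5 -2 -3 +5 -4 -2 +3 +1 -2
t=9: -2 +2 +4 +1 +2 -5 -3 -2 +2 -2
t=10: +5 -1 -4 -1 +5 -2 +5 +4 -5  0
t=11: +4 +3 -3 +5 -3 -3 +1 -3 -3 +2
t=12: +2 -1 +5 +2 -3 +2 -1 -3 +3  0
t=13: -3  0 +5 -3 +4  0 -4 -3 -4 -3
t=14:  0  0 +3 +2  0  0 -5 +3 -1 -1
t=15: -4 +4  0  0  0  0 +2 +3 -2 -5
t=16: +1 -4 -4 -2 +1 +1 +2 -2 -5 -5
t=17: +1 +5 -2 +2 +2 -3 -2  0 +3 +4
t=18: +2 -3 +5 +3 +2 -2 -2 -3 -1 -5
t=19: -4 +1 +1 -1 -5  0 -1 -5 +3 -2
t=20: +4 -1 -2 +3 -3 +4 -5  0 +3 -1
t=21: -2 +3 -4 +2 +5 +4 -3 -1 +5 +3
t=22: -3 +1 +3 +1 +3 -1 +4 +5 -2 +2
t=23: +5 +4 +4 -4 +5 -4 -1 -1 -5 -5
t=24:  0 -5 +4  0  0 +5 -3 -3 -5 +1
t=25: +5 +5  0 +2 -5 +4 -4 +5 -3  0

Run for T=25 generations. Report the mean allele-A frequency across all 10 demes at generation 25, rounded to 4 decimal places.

0.0735

t=0: k=[4 0 0 0 0 0 0 0 0 0]
t=1: x=[3.5439 0.1501 0.0000 0.0000 0.0000 0.0000 0.0000 0.0000 0.0000 0.0000] k=[4 2 0 0 0 0 0 0 0 0]
t=2: x=[3.6180 1.8780 0.0765 0.0000 0.0000 0.0000 0.0000 0.0000 0.0000 0.0000] k=[1 6 0 0 0 0 0 0 0 0]
t=3: x=[1.1051 5.2326 0.2294 0.0000 0.0000 0.0000 0.0000 0.0000 0.0000 0.0000] k=[3 4 2 0 0 0 0 0 0 0]
t=4: x=[2.8038 3.6476 1.9129 0.0779 0.0000 0.0000 0.0000 0.0000 0.0000 0.0000] k=[6 4 0 0 0 0 0 0 0 0]
t=5: x=[5.4728 3.6853 0.1529 0.0000 0.0000 0.0000 0.0000 0.0000 0.0000 0.0000] k=[10 3 1 0 0 0 0 0 0 0]
t=6: x=[9.0139 3.0071 0.9943 0.0389 0.0000 0.0000 0.0000 0.0000 0.0000 0.0000] k=[9 6 5 0 0 0 0 0 0 0]
t=7: x=[8.2293 5.7239 4.6353 0.1947 0.0000 0.0000 0.0000 0.0000 0.0000 0.0000] k=[11 4 2 5 0 0 0 0 0 0]
t=8: x=[9.9495 3.9493 2.1044 4.5609 0.1982 0.0000 0.0000 0.0000 0.0000 0.0000] k=[15 9 0 2 5 0 0 0 0 0]
t=9: x=[13.7448 8.3749 0.4205 1.9866 4.6403 0.2018 0.0000 0.0000 0.0000 0.0000] k=[12 10 4 3 7 0 0 0 0 0]
t=10: x=[11.0742 9.2859 4.0212 3.1173 6.5055 0.2825 0.0000 0.0000 0.0000 0.0000] k=[16 8 0 2 12 0 0 0 0 0]
t=11: x=[14.6126 7.5407 0.3823 2.2595 11.0322 0.4843 0.0000 0.0000 0.0000 0.0000] k=[19 11 0 7 8 0 0 0 0 0]
t=12: x=[17.4517 10.2742 0.6883 6.5916 7.5773 0.3228 0.0000 0.0000 0.0000 0.0000] k=[19 9 6 9 5 2 0 0 0 0]
t=13: x=[17.3758 8.7543 5.9798 8.5074 4.9974 2.0578 0.0821 0.0000 0.0000 0.0000] k=[14 9 11 6 9 2 0 0 0 0]
t=14: x=[12.8407 8.7543 10.2940 6.1619 8.5301 2.2191 0.0821 0.0000 0.0000 0.0000] k=[13 9 13 8 9 2 0 0 0 0]
t=15: x=[11.9379 8.7923 12.1484 8.0380 8.6095 2.2191 0.0821 0.0000 0.0000 0.0000] k=[8 13 12 8 9 2 2 0 0 0]
t=16: x=[7.5948 12.0640 11.4140 7.9989 8.6095 2.2998 1.9702 0.0835 0.0000 0.0000] k=[9 8 7 6 10 3 4 0 0 0]
t=17: x=[8.3039 7.5407 6.7105 6.0447 9.4831 3.3485 3.8974 0.1671 0.0000 0.0000] k=[9 13 5 8 11 0 2 0 0 0]
t=18: x=[8.4907 11.8353 5.2113 7.8034 10.3569 0.5246 1.8882 0.0835 0.0000 0.0000] k=[10 9 10 11 12 0 0 0 0 0]
t=19: x=[9.2383 8.5646 9.5995 10.7385 11.3897 0.4843 0.0000 0.0000 0.0000 0.0000] k=[5 10 11 10 6 0 0 0 0 0]
t=20: x=[4.8044 9.2859 10.4870 9.6422 5.8705 0.2421 0.0000 0.0000 0.0000 0.0000] k=[9 8 8 13 3 4 0 0 0 0]
t=21: x=[8.3039 7.5786 7.8651 12.1098 3.4104 3.8325 0.1643 0.0000 0.0000 0.0000] k=[6 11 4 14 8 8 0 0 0 0]
t=22: x=[5.7330 9.9320 4.4817 13.0508 8.1728 7.7430 0.3285 0.0000 0.0000 0.0000] k=[3 11 7 14 11 7 4 0 0 0]
t=23: x=[3.0627 9.9320 7.1337 13.2861 10.8733 7.0981 4.0614 0.1671 0.0000 0.0000] k=[8 14 11 9 16 3 3 0 0 0]
t=24: x=[7.6321 12.9033 10.6029 9.1334 15.0855 3.5502 2.9546 0.1253 0.0000 0.0000] k=[8 8 15 9 15 9 0 0 0 0]
t=25: x=[7.4084 7.8060 13.9285 9.2508 14.4098 8.9518 0.3696 0.0000 0.0000 0.0000] k=[12 13 14 11 9 13 0 0 0 0]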